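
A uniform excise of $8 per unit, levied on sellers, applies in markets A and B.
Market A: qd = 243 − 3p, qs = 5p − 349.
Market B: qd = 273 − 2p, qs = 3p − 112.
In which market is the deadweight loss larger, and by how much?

Market A: pre-tax p* = $74, q* = 21; post-tax q = 6; deadweight loss = $60.
Market B: pre-tax p* = $77, q* = 119; post-tax q = 109.4; deadweight loss = $38.4.
Difference: $60 vs $38.4 → market A is larger by $21.6.

Market A, by $21.6.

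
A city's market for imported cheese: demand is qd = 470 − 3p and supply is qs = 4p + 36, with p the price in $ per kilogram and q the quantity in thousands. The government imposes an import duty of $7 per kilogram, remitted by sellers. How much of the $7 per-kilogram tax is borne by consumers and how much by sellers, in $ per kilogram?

Consumers bear $4 per kilogram; sellers bear $3 per kilogram.

Without the tax, 470 − 3p = 4p + 36 gives 7p = 434, so p* = $62 and q* = 284.
With the tax collected from sellers, supply shifts: qs = 4(p − 7) + 36.
New equilibrium: consumers pay $66, sellers receive $59, q = 272. (Wedge: pb − ps = 7.)
Burden on consumers: $4; on sellers: $3. (They sum to $7.)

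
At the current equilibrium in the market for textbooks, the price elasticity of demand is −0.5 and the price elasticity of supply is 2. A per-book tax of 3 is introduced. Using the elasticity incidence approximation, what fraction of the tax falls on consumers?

Consumers' share ≈ 0.8.

Incidence ratio: consumers' share ≈ εs / (εs + |εd|) = 2 / (2 + 0.5) = 0.8.
Supply is the more elastic side, so consumers bear the larger share.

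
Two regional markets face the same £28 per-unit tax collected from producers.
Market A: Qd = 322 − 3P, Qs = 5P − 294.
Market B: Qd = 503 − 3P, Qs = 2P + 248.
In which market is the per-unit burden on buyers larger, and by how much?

Market A: pre-tax P* = £77, Q* = 91; post-tax Q = 38.5; per-unit burden on buyers = £17.5.
Market B: pre-tax P* = £51, Q* = 350; post-tax Q = 316.4; per-unit burden on buyers = £11.2.
Difference: £17.5 vs £11.2 → market A is larger by £6.3.

Market A, by £6.3.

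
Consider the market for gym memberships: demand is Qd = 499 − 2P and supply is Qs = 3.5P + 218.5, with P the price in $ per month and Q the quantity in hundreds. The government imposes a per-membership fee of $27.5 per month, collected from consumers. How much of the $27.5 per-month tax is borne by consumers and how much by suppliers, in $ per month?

Before the tax: set 499 − 2P = 3.5P + 218.5 → P* = $51, Q* = 397.
With the tax collected from consumers, demand (in seller-price terms) shifts: Qd = 499 − 2(P + 27.5).
Solving gives Q = 362 with consumers paying $68.5 and suppliers receiving $41 (the $27.5 wedge).
Burden on consumers: $17.5; on suppliers: $10. (They sum to $27.5.)

Consumers bear $17.5 per month; suppliers bear $10 per month.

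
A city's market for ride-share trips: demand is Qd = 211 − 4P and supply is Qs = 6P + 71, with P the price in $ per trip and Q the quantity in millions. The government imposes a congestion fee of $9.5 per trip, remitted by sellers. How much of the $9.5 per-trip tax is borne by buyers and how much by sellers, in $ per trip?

Buyers bear $5.7 per trip; sellers bear $3.8 per trip.

Before the tax: set 211 − 4P = 6P + 71 → P* = $14, Q* = 155.
With the tax collected from sellers, supply shifts: Qs = 6(P − 9.5) + 71.
Solving gives Q = 132.2 with buyers paying $19.7 and sellers receiving $10.2 (the $9.5 wedge).
Burden on buyers: $5.7; on sellers: $3.8. (They sum to $9.5.)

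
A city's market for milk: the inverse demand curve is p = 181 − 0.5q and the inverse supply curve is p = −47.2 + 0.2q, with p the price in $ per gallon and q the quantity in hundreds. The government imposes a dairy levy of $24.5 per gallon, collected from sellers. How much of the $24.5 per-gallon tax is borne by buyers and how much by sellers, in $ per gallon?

Buyers bear $17.5 per gallon; sellers bear $7 per gallon.

Rewrite in direct form: qd = 362 − 2p and qs = 5p + 236.
Without the tax, 362 − 2p = 5p + 236 gives 7p = 126, so p* = $18 and q* = 326.
With the tax collected from sellers, supply shifts: qs = 5(p − 24.5) + 236.
New equilibrium: buyers pay $35.5, sellers receive $11, q = 291. (Wedge: pb − ps = 24.5.)
Burden on buyers: $17.5; on sellers: $7. (They sum to $24.5.)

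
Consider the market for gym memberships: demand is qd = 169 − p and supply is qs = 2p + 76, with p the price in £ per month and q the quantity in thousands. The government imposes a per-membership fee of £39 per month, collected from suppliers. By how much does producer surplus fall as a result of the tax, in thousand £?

Before the tax: set 169 − p = 2p + 76 → p* = £31, q* = 138.
With the tax collected from suppliers, supply shifts: qs = 2(p − 39) + 76.
New equilibrium: consumers pay £57, suppliers receive £18, q = 112. (Wedge: pb − ps = 39.)
ΔPS is the trapezoid between Q = 112 and Q = 138 of height £13: ½ · (138 + 112) · 13 = £1625.

Producer surplus falls by £1625 thousand.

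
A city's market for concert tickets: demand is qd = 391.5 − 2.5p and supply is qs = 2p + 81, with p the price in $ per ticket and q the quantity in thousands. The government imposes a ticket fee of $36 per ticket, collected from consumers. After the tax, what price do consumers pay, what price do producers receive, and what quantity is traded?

Consumers pay $85; producers receive $49; quantity = 179.

Without the tax, 391.5 − 2.5p = 2p + 81 gives 4.5p = 310.5, so p* = $69 and q* = 219.
With the tax collected from consumers, demand (in seller-price terms) shifts: qd = 391.5 − 2.5(p + 36).
Solving gives q = 179 with consumers paying $85 and producers receiving $49 (the $36 wedge).
The less price-elastic side of the market bears the larger share of a per-unit tax.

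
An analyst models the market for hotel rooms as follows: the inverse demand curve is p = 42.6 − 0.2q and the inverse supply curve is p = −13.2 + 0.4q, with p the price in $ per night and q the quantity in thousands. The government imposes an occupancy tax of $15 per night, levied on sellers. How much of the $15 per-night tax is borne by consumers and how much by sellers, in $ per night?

Consumers bear $5 per night; sellers bear $10 per night.

Rewrite in direct form: qd = 213 − 5p and qs = 2.5p + 33.
Without the tax, 213 − 5p = 2.5p + 33 gives 7.5p = 180, so p* = $24 and q* = 93.
With the tax collected from sellers, supply shifts: qs = 2.5(p − 15) + 33.
New equilibrium: consumers pay $29, sellers receive $14, q = 68. (Wedge: pb − ps = 15.)
Burden on consumers: $5; on sellers: $10. (They sum to $15.)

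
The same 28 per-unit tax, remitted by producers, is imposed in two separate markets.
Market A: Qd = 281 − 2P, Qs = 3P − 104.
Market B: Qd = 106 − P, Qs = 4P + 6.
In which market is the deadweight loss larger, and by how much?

Market A: pre-tax P* = 77, Q* = 127; post-tax Q = 93.4; deadweight loss = 470.4.
Market B: pre-tax P* = 20, Q* = 86; post-tax Q = 63.6; deadweight loss = 313.6.
Difference: 470.4 vs 313.6 → market A is larger by 156.8.

Market A, by 156.8.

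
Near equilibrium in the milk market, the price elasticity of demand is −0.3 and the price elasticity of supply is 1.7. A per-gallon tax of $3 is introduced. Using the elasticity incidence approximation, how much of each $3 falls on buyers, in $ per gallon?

Incidence ratio: buyers' share ≈ εs / (εs + |εd|) = 1.7 / (1.7 + 0.3) = 0.85.
So buyers bear ≈ 0.85 × $3 = $2.55; sellers bear $0.45.

Buyers bear ≈ $2.55 per gallon.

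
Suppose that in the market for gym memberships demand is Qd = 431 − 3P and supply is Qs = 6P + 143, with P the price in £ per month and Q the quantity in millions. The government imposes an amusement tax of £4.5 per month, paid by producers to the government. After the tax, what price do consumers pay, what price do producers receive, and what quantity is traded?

Consumers pay £35; producers receive £30.5; quantity = 326.

Without the tax, 431 − 3P = 6P + 143 gives 9P = 288, so P* = £32 and Q* = 335.
With the tax collected from producers, supply shifts: Qs = 6(P − 4.5) + 143.
Solving gives Q = 326 with consumers paying £35 and producers receiving £30.5 (the £4.5 wedge).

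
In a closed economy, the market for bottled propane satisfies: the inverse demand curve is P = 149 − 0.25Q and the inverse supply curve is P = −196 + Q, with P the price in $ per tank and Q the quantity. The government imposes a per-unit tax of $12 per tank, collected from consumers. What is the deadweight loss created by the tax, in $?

Inverting to Q(P) form: Qd = 596 − 4P; Qs = P + 196.
Before the tax: set 596 − 4P = P + 196 → P* = $80, Q* = 276.
With the tax collected from consumers, demand (in seller-price terms) shifts: Qd = 596 − 4(P + 12).
Solving gives Q = 266.4 with consumers paying $82.4 and suppliers receiving $70.4 (the $12 wedge).
Quantity falls by |ΔQ| = |276 − 266.4| = 9.6.
DWL = ½ · t · |ΔQ| = ½ · 12 · 9.6 = $57.6.

Deadweight loss = $57.6.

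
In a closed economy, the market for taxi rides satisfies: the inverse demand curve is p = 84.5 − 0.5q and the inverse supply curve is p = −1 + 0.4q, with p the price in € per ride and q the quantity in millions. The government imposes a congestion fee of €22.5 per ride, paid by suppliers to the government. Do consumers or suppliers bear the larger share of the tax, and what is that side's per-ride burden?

Rewrite in direct form: qd = 169 − 2p and qs = 2.5p + 2.5.
Before the tax: set 169 − 2p = 2.5p + 2.5 → p* = €37, q* = 95.
With the tax collected from suppliers, supply shifts: qs = 2.5(p − 22.5) + 2.5.
New equilibrium: consumers pay €49.5, suppliers receive €27, q = 70. (Wedge: pb − ps = 22.5.)
Per-ride burden: consumers €12.5, suppliers €10.
Consumers take the larger share because demand is less price-elastic here (demand slope 2 vs supply slope 2.5).

Consumers bear the larger share: €12.5 per ride.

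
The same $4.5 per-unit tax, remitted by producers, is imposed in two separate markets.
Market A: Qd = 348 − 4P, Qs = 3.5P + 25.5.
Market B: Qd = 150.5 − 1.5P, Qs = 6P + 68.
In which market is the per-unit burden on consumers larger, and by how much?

Market B, by $1.5.

Market A: pre-tax P* = $43, Q* = 176; post-tax Q = 167.6; per-unit burden on consumers = $2.1.
Market B: pre-tax P* = $11, Q* = 134; post-tax Q = 128.6; per-unit burden on consumers = $3.6.
Difference: $2.1 vs $3.6 → market B is larger by $1.5.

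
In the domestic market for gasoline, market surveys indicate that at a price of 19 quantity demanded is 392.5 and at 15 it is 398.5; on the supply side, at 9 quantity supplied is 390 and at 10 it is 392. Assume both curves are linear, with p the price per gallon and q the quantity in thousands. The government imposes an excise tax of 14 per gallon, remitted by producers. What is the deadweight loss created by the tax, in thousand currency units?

Demand slope: (398.5 − 392.5)/(15 − 19) = -1.5, so qd = 421 − 1.5p.
Supply slope: (392 − 390)/(10 − 9) = 2, so qs = 2p + 372.
Without the tax, 421 − 1.5p = 2p + 372 gives 3.5p = 49, so p* = 14 and q* = 400.
With the tax collected from producers, supply shifts: qs = 2(p − 14) + 372.
Solving gives q = 388 with buyers paying 22 and producers receiving 8 (the 14 wedge).
Quantity falls by |ΔQ| = |400 − 388| = 12.
DWL = ½ · t · |ΔQ| = ½ · 14 · 12 = 84.

Deadweight loss = 84 thousand.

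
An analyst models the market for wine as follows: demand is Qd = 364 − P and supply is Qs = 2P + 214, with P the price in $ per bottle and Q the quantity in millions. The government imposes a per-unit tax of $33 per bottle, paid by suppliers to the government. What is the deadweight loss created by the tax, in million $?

Without the tax, 364 − P = 2P + 214 gives 3P = 150, so P* = $50 and Q* = 314.
With the tax collected from suppliers, supply shifts: Qs = 2(P − 33) + 214.
New equilibrium: buyers pay $72, suppliers receive $39, Q = 292. (Wedge: Pb − Ps = 33.)
Quantity falls by |ΔQ| = |314 − 292| = 22.
DWL = ½ · t · |ΔQ| = ½ · 33 · 22 = $363.

Deadweight loss = $363 million.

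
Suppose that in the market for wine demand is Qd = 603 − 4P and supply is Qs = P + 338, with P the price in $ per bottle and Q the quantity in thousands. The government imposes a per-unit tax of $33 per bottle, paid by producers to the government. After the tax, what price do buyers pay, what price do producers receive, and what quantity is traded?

Buyers pay $59.6; producers receive $26.6; quantity = 364.6.

Without the tax, 603 − 4P = P + 338 gives 5P = 265, so P* = $53 and Q* = 391.
With the tax collected from producers, supply shifts: Qs = (P − 33) + 338.
New equilibrium: buyers pay $59.6, producers receive $26.6, Q = 364.6. (Wedge: Pb − Ps = 33.)
The less price-elastic side of the market bears the larger share of a per-unit tax.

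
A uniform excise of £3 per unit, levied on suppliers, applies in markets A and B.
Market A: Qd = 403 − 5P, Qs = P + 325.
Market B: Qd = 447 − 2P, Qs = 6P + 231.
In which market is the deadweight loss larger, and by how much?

Market B, by £3.

Market A: pre-tax P* = £13, Q* = 338; post-tax Q = 335.5; deadweight loss = £3.75.
Market B: pre-tax P* = £27, Q* = 393; post-tax Q = 388.5; deadweight loss = £6.75.
Difference: £3.75 vs £6.75 → market B is larger by £3.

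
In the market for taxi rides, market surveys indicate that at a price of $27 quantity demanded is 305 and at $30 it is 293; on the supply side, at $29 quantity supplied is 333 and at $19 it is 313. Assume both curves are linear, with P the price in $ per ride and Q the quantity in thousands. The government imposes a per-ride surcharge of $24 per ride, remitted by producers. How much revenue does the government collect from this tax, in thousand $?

Demand slope: (293 − 305)/(30 − 27) = -4, so Qd = 413 − 4P.
Supply slope: (313 − 333)/(19 − 29) = 2, so Qs = 2P + 275.
Before the tax: set 413 − 4P = 2P + 275 → P* = $23, Q* = 321.
With the tax collected from producers, supply shifts: Qs = 2(P − 24) + 275.
Solving gives Q = 289 with consumers paying $31 and producers receiving $7 (the $24 wedge).
Revenue = t · Q = 24 · 289 = $6936.

Tax revenue = $6936 thousand.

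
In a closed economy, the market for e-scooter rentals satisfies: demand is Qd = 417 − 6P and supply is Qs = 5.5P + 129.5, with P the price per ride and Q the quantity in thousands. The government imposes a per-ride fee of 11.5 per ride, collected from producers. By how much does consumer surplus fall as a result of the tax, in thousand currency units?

Consumer surplus falls by 1377.75 thousand.

Without the tax, 417 − 6P = 5.5P + 129.5 gives 11.5P = 287.5, so P* = 25 and Q* = 267.
With the tax collected from producers, supply shifts: Qs = 5.5(P − 11.5) + 129.5.
New equilibrium: buyers pay 30.5, producers receive 19, Q = 234. (Wedge: Pb − Ps = 11.5.)
ΔCS is the trapezoid between Q = 234 and Q = 267 of height 5.5: ½ · (267 + 234) · 5.5 = 1377.75.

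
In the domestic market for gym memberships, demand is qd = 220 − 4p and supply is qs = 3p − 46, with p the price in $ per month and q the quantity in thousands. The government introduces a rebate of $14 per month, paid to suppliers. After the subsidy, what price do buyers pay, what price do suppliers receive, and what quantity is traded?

Before the subsidy: set 220 − 4p = 3p − 46 → p* = $38, q* = 68.
With a per-unit subsidy paid to suppliers, each receives p + 14 per unit sold, so supply becomes qs = 3(p + 14) − 46.
Solving gives q = 92 with buyers paying $32 and suppliers receiving $46 (the $14 wedge).

Buyers pay $32; suppliers receive $46; quantity = 92.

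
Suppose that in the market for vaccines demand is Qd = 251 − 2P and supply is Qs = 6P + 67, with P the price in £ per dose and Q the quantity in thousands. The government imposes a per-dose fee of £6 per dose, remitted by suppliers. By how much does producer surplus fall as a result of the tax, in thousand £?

Before the tax: set 251 − 2P = 6P + 67 → P* = £23, Q* = 205.
With the tax collected from suppliers, supply shifts: Qs = 6(P − 6) + 67.
New equilibrium: consumers pay £27.5, suppliers receive £21.5, Q = 196. (Wedge: Pb − Ps = 6.)
ΔPS is the trapezoid between Q = 196 and Q = 205 of height £1.5: ½ · (205 + 196) · 1.5 = £300.75.

Producer surplus falls by £300.75 thousand.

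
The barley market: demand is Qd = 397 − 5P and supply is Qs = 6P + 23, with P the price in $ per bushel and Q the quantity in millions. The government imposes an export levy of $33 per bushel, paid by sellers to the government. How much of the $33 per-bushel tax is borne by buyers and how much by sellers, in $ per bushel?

Without the tax, 397 − 5P = 6P + 23 gives 11P = 374, so P* = $34 and Q* = 227.
With the tax collected from sellers, supply shifts: Qs = 6(P − 33) + 23.
Solving gives Q = 137 with buyers paying $52 and sellers receiving $19 (the $33 wedge).
Burden on buyers: $18; on sellers: $15. (They sum to $33.)

Buyers bear $18 per bushel; sellers bear $15 per bushel.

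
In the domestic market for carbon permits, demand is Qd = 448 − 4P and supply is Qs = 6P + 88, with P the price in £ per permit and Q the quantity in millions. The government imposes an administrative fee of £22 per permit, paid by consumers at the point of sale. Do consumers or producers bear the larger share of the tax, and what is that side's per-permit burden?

Consumers bear the larger share: £13.2 per permit.

Before the tax: set 448 − 4P = 6P + 88 → P* = £36, Q* = 304.
With the tax collected from consumers, demand (in seller-price terms) shifts: Qd = 448 − 4(P + 22).
Solving gives Q = 251.2 with consumers paying £49.2 and producers receiving £27.2 (the £22 wedge).
Per-permit burden: consumers £13.2, producers £8.8.
Consumers take the larger share because demand is less price-elastic here (demand slope 4 vs supply slope 6).
The less price-elastic side of the market bears the larger share of a per-unit tax.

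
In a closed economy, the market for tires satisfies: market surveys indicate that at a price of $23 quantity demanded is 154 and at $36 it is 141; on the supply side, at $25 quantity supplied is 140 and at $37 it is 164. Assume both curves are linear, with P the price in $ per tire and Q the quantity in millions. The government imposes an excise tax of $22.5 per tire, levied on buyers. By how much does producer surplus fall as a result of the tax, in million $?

Demand slope: (141 − 154)/(36 − 23) = -1, so Qd = 177 − P.
Supply slope: (164 − 140)/(37 − 25) = 2, so Qs = 2P + 90.
Without the tax, 177 − P = 2P + 90 gives 3P = 87, so P* = $29 and Q* = 148.
With the tax collected from buyers, demand (in seller-price terms) shifts: Qd = 177 − (P + 22.5).
Solving gives Q = 133 with buyers paying $44 and sellers receiving $21.5 (the $22.5 wedge).
ΔPS is the trapezoid between Q = 133 and Q = 148 of height $7.5: ½ · (148 + 133) · 7.5 = $1053.75.

Producer surplus falls by $1053.75 million.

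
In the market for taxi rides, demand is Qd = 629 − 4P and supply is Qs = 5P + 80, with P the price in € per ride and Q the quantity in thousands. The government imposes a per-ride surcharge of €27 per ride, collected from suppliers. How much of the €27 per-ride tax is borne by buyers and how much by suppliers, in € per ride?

Buyers bear €15 per ride; suppliers bear €12 per ride.

Before the tax: set 629 − 4P = 5P + 80 → P* = €61, Q* = 385.
With the tax collected from suppliers, supply shifts: Qs = 5(P − 27) + 80.
New equilibrium: buyers pay €76, suppliers receive €49, Q = 325. (Wedge: Pb − Ps = 27.)
Burden on buyers: €15; on suppliers: €12. (They sum to €27.)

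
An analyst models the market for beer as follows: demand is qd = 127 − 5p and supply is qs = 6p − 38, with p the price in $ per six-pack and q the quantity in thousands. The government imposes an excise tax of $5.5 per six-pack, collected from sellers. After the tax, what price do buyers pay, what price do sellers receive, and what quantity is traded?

Buyers pay $18; sellers receive $12.5; quantity = 37.

Without the tax, 127 − 5p = 6p − 38 gives 11p = 165, so p* = $15 and q* = 52.
With the tax collected from sellers, supply shifts: qs = 6(p − 5.5) − 38.
New equilibrium: buyers pay $18, sellers receive $12.5, q = 37. (Wedge: pb − ps = 5.5.)
The less price-elastic side of the market bears the larger share of a per-unit tax.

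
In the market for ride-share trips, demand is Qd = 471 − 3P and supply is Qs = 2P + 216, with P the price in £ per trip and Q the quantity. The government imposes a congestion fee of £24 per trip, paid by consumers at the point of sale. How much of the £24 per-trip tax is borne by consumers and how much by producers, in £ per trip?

Before the tax: set 471 − 3P = 2P + 216 → P* = £51, Q* = 318.
With the tax collected from consumers, demand (in seller-price terms) shifts: Qd = 471 − 3(P + 24).
Solving gives Q = 289.2 with consumers paying £60.6 and producers receiving £36.6 (the £24 wedge).
Burden on consumers: £9.6; on producers: £14.4. (They sum to £24.)
The less price-elastic side of the market bears the larger share of a per-unit tax.

Consumers bear £9.6 per trip; producers bear £14.4 per trip.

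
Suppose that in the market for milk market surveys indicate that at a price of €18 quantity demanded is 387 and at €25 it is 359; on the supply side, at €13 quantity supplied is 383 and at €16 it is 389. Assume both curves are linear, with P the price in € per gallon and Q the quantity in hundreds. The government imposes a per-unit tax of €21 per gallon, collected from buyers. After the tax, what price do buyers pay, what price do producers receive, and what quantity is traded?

Buyers pay €24; producers receive €3; quantity = 363.

Demand slope: (359 − 387)/(25 − 18) = -4, so Qd = 459 − 4P.
Supply slope: (389 − 383)/(16 − 13) = 2, so Qs = 2P + 357.
Without the tax, 459 − 4P = 2P + 357 gives 6P = 102, so P* = €17 and Q* = 391.
With the tax collected from buyers, demand (in seller-price terms) shifts: Qd = 459 − 4(P + 21).
New equilibrium: buyers pay €24, producers receive €3, Q = 363. (Wedge: Pb − Ps = 21.)
The less price-elastic side of the market bears the larger share of a per-unit tax.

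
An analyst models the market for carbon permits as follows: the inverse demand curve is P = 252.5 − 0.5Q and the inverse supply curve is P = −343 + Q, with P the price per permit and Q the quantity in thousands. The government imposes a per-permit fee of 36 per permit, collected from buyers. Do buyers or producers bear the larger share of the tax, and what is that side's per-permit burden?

Producers bear the larger share: 24 per permit.

Rewrite in direct form: Qd = 505 − 2P and Qs = P + 343.
Without the tax, 505 − 2P = P + 343 gives 3P = 162, so P* = 54 and Q* = 397.
With the tax collected from buyers, demand (in seller-price terms) shifts: Qd = 505 − 2(P + 36).
New equilibrium: buyers pay 66, producers receive 30, Q = 373. (Wedge: Pb − Ps = 36.)
Per-permit burden: buyers 12, producers 24.
Producers take the larger share because supply is less price-elastic here (demand slope 2 vs supply slope 1).
The less price-elastic side of the market bears the larger share of a per-unit tax.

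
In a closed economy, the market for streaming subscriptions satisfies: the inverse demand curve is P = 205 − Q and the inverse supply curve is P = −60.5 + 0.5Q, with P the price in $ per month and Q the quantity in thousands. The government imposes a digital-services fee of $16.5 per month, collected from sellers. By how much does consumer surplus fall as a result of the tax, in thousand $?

Rewrite in direct form: Qd = 205 − P and Qs = 2P + 121.
Before the tax: set 205 − P = 2P + 121 → P* = $28, Q* = 177.
With the tax collected from sellers, supply shifts: Qs = 2(P − 16.5) + 121.
New equilibrium: consumers pay $39, sellers receive $22.5, Q = 166. (Wedge: Pb − Ps = 16.5.)
ΔCS is the trapezoid between Q = 166 and Q = 177 of height $11: ½ · (177 + 166) · 11 = $1886.5.

Consumer surplus falls by $1886.5 thousand.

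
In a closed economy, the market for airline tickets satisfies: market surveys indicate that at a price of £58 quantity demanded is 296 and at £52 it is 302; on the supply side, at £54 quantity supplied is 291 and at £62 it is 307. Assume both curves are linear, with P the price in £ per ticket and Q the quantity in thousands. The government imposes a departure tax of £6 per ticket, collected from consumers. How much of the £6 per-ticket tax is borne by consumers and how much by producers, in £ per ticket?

Consumers bear £4 per ticket; producers bear £2 per ticket.

Demand slope: (302 − 296)/(52 − 58) = -1, so Qd = 354 − P.
Supply slope: (307 − 291)/(62 − 54) = 2, so Qs = 2P + 183.
Before the tax: set 354 − P = 2P + 183 → P* = £57, Q* = 297.
With the tax collected from consumers, demand (in seller-price terms) shifts: Qd = 354 − (P + 6).
Solving gives Q = 293 with consumers paying £61 and producers receiving £55 (the £6 wedge).
Burden on consumers: £4; on producers: £2. (They sum to £6.)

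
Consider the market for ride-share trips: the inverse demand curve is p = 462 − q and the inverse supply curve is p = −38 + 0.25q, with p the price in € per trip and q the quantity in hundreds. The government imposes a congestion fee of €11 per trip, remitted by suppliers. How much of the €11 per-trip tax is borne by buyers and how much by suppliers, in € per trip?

Buyers bear €8.8 per trip; suppliers bear €2.2 per trip.

Inverting to q(p) form: qd = 462 − p; qs = 4p + 152.
Before the tax: set 462 − p = 4p + 152 → p* = €62, q* = 400.
With the tax collected from suppliers, supply shifts: qs = 4(p − 11) + 152.
Solving gives q = 391.2 with buyers paying €70.8 and suppliers receiving €59.8 (the €11 wedge).
Burden on buyers: €8.8; on suppliers: €2.2. (They sum to €11.)
The less price-elastic side of the market bears the larger share of a per-unit tax.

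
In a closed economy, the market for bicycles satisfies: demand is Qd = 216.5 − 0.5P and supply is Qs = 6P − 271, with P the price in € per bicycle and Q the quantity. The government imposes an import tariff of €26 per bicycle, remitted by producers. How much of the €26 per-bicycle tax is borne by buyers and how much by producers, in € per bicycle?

Buyers bear €24 per bicycle; producers bear €2 per bicycle.

Without the tax, 216.5 − 0.5P = 6P − 271 gives 6.5P = 487.5, so P* = €75 and Q* = 179.
With the tax collected from producers, supply shifts: Qs = 6(P − 26) − 271.
New equilibrium: buyers pay €99, producers receive €73, Q = 167. (Wedge: Pb − Ps = 26.)
Burden on buyers: €24; on producers: €2. (They sum to €26.)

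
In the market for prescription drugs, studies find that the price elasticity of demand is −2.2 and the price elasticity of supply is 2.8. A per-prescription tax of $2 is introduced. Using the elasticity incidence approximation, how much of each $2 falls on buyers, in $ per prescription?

Incidence ratio: buyers' share ≈ εs / (εs + |εd|) = 2.8 / (2.8 + 2.2) = 0.56.
So buyers bear ≈ 0.56 × $2 = $1.12; sellers bear $0.88.

Buyers bear ≈ $1.12 per prescription.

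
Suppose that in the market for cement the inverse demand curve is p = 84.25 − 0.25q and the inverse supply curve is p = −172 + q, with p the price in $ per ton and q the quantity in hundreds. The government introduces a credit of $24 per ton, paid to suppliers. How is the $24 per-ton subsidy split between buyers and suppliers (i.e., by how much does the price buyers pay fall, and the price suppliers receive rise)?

Buyers gain $4.8 per ton; suppliers gain $19.2 per ton.

Rewrite in direct form: qd = 337 − 4p and qs = p + 172.
Without the subsidy, 337 − 4p = p + 172 gives 5p = 165, so p* = $33 and q* = 205.
With a per-unit subsidy paid to suppliers, each receives p + 24 per unit sold, so supply becomes qs = (p + 24) + 172.
New equilibrium: buyers pay $28.2, suppliers receive $52.2, q = 224.2. (Wedge: pb − ps = −24.)
Gain to buyers: $4.8; to suppliers: $19.2. (They sum to $24.)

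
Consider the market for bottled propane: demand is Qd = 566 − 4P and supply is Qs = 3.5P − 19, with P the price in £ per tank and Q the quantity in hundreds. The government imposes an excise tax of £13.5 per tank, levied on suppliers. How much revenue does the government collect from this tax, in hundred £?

Without the tax, 566 − 4P = 3.5P − 19 gives 7.5P = 585, so P* = £78 and Q* = 254.
With the tax collected from suppliers, supply shifts: Qs = 3.5(P − 13.5) − 19.
New equilibrium: consumers pay £84.3, suppliers receive £70.8, Q = 228.8. (Wedge: Pb − Ps = 13.5.)
Revenue = t · Q = 13.5 · 228.8 = £3088.8.

Tax revenue = £3088.8 hundred.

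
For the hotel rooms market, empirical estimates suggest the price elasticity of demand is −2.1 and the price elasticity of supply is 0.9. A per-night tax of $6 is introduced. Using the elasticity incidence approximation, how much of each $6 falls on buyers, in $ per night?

Buyers bear ≈ $1.8 per night.

Incidence ratio: buyers' share ≈ εs / (εs + |εd|) = 0.9 / (0.9 + 2.1) = 0.3.
So buyers bear ≈ 0.3 × $6 = $1.8; suppliers bear $4.2.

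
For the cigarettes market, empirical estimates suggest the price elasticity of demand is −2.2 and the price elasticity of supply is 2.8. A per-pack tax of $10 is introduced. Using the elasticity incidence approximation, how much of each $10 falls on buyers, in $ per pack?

Incidence ratio: buyers' share ≈ εs / (εs + |εd|) = 2.8 / (2.8 + 2.2) = 0.56.
So buyers bear ≈ 0.56 × $10 = $5.6; producers bear $4.4.

Buyers bear ≈ $5.6 per pack.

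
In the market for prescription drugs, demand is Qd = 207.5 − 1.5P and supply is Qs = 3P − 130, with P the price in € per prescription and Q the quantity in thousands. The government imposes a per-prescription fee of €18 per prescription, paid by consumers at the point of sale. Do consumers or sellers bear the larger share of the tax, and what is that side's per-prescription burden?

Consumers bear the larger share: €12 per prescription.

Before the tax: set 207.5 − 1.5P = 3P − 130 → P* = €75, Q* = 95.
With the tax collected from consumers, demand (in seller-price terms) shifts: Qd = 207.5 − 1.5(P + 18).
Solving gives Q = 77 with consumers paying €87 and sellers receiving €69 (the €18 wedge).
Per-prescription burden: consumers €12, sellers €6.
Consumers take the larger share because demand is less price-elastic here (demand slope 1.5 vs supply slope 3).
The less price-elastic side of the market bears the larger share of a per-unit tax.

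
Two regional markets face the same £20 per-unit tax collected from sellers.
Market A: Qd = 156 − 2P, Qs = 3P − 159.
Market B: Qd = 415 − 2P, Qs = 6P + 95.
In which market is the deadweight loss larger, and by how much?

Market B, by £60.

Market A: pre-tax P* = £63, Q* = 30; post-tax Q = 6; deadweight loss = £240.
Market B: pre-tax P* = £40, Q* = 335; post-tax Q = 305; deadweight loss = £300.
Difference: £240 vs £300 → market B is larger by £60.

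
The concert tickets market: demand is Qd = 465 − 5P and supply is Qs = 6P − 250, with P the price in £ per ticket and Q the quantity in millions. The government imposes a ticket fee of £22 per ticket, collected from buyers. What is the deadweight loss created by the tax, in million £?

Deadweight loss = £660 million.

Without the tax, 465 − 5P = 6P − 250 gives 11P = 715, so P* = £65 and Q* = 140.
With the tax collected from buyers, demand (in seller-price terms) shifts: Qd = 465 − 5(P + 22).
Solving gives Q = 80 with buyers paying £77 and suppliers receiving £55 (the £22 wedge).
Quantity falls by |ΔQ| = |140 − 80| = 60.
DWL = ½ · t · |ΔQ| = ½ · 22 · 60 = £660.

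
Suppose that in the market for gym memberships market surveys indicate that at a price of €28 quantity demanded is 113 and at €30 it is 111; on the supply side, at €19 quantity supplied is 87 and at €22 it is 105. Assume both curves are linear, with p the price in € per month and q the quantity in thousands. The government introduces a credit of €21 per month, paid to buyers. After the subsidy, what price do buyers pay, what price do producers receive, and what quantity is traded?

Demand slope: (111 − 113)/(30 − 28) = -1, so qd = 141 − p.
Supply slope: (105 − 87)/(22 − 19) = 6, so qs = 6p − 27.
Before the subsidy: set 141 − p = 6p − 27 → p* = €24, q* = 117.
With a per-unit subsidy paid to buyers, each effectively pays p − 21, so demand becomes qd = 141 − (p − 21).
New equilibrium: buyers pay €6, producers receive €27, q = 135. (Wedge: pb − ps = −21.)

Buyers pay €6; producers receive €27; quantity = 135.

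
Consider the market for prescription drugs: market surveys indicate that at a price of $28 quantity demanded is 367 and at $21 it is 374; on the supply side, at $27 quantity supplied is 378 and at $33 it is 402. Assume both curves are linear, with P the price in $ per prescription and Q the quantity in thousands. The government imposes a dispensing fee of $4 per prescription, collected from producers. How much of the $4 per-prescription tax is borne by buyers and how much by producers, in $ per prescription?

Demand slope: (374 − 367)/(21 − 28) = -1, so Qd = 395 − P.
Supply slope: (402 − 378)/(33 − 27) = 4, so Qs = 4P + 270.
Without the tax, 395 − P = 4P + 270 gives 5P = 125, so P* = $25 and Q* = 370.
With the tax collected from producers, supply shifts: Qs = 4(P − 4) + 270.
Solving gives Q = 366.8 with buyers paying $28.2 and producers receiving $24.2 (the $4 wedge).
Burden on buyers: $3.2; on producers: $0.8. (They sum to $4.)
The less price-elastic side of the market bears the larger share of a per-unit tax.

Buyers bear $3.2 per prescription; producers bear $0.8 per prescription.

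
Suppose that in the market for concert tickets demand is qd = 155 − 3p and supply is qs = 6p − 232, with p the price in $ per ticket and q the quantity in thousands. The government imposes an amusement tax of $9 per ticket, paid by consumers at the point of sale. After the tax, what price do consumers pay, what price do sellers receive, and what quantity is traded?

Consumers pay $49; sellers receive $40; quantity = 8.

Before the tax: set 155 − 3p = 6p − 232 → p* = $43, q* = 26.
With the tax collected from consumers, demand (in seller-price terms) shifts: qd = 155 − 3(p + 9).
New equilibrium: consumers pay $49, sellers receive $40, q = 8. (Wedge: pb − ps = 9.)
The less price-elastic side of the market bears the larger share of a per-unit tax.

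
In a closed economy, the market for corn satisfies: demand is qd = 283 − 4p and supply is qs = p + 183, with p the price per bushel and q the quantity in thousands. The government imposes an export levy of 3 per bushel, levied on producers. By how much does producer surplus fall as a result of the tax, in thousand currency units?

Without the tax, 283 − 4p = p + 183 gives 5p = 100, so p* = 20 and q* = 203.
With the tax collected from producers, supply shifts: qs = (p − 3) + 183.
Solving gives q = 200.6 with buyers paying 20.6 and producers receiving 17.6 (the 3 wedge).
ΔPS is the trapezoid between Q = 200.6 and Q = 203 of height 2.4: ½ · (203 + 200.6) · 2.4 = 484.32.

Producer surplus falls by 484.32 thousand.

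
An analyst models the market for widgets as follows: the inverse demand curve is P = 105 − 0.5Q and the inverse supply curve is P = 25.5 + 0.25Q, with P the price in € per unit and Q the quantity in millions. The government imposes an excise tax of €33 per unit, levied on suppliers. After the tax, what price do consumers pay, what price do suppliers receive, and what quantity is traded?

Inverting to Q(P) form: Qd = 210 − 2P; Qs = 4P − 102.
Before the tax: set 210 − 2P = 4P − 102 → P* = €52, Q* = 106.
With the tax collected from suppliers, supply shifts: Qs = 4(P − 33) − 102.
New equilibrium: consumers pay €74, suppliers receive €41, Q = 62. (Wedge: Pb − Ps = 33.)
The less price-elastic side of the market bears the larger share of a per-unit tax.

Consumers pay €74; suppliers receive €41; quantity = 62.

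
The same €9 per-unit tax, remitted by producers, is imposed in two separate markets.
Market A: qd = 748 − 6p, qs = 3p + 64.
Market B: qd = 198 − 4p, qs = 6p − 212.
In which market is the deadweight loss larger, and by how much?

Market A: pre-tax p* = €76, q* = 292; post-tax q = 274; deadweight loss = €81.
Market B: pre-tax p* = €41, q* = 34; post-tax q = 12.4; deadweight loss = €97.2.
Difference: €81 vs €97.2 → market B is larger by €16.2.

Market B, by €16.2.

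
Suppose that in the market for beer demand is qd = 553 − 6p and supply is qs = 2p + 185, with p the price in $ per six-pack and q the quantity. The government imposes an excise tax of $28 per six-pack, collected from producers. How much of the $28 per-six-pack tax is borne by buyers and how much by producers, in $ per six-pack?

Without the tax, 553 − 6p = 2p + 185 gives 8p = 368, so p* = $46 and q* = 277.
With the tax collected from producers, supply shifts: qs = 2(p − 28) + 185.
Solving gives q = 235 with buyers paying $53 and producers receiving $25 (the $28 wedge).
Burden on buyers: $7; on producers: $21. (They sum to $28.)

Buyers bear $7 per six-pack; producers bear $21 per six-pack.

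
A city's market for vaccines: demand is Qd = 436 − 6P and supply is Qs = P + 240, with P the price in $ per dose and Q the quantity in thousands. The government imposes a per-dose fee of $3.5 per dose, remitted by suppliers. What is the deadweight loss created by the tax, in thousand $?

Deadweight loss = $5.25 thousand.

Before the tax: set 436 − 6P = P + 240 → P* = $28, Q* = 268.
With the tax collected from suppliers, supply shifts: Qs = (P − 3.5) + 240.
New equilibrium: consumers pay $28.5, suppliers receive $25, Q = 265. (Wedge: Pb − Ps = 3.5.)
Quantity falls by |ΔQ| = |268 − 265| = 3.
DWL = ½ · t · |ΔQ| = ½ · 3.5 · 3 = $5.25.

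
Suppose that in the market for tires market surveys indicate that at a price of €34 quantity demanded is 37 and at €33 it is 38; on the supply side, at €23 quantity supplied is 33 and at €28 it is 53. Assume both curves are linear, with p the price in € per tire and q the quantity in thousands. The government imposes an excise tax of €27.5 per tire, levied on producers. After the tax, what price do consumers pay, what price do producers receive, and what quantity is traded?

Demand slope: (38 − 37)/(33 − 34) = -1, so qd = 71 − p.
Supply slope: (53 − 33)/(28 − 23) = 4, so qs = 4p − 59.
Before the tax: set 71 − p = 4p − 59 → p* = €26, q* = 45.
With the tax collected from producers, supply shifts: qs = 4(p − 27.5) − 59.
Solving gives q = 23 with consumers paying €48 and producers receiving €20.5 (the €27.5 wedge).
The less price-elastic side of the market bears the larger share of a per-unit tax.

Consumers pay €48; producers receive €20.5; quantity = 23.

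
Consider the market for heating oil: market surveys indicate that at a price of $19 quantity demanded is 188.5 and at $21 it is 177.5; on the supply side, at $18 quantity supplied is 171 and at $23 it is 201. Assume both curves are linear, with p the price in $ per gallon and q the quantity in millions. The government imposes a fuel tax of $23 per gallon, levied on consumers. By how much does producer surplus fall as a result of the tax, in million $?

Producer surplus falls by $1650 million.

Demand slope: (177.5 − 188.5)/(21 − 19) = -5.5, so qd = 293 − 5.5p.
Supply slope: (201 − 171)/(23 − 18) = 6, so qs = 6p + 63.
Before the tax: set 293 − 5.5p = 6p + 63 → p* = $20, q* = 183.
With the tax collected from consumers, demand (in seller-price terms) shifts: qd = 293 − 5.5(p + 23).
New equilibrium: consumers pay $32, suppliers receive $9, q = 117. (Wedge: pb − ps = 23.)
ΔPS is the trapezoid between Q = 117 and Q = 183 of height $11: ½ · (183 + 117) · 11 = $1650.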